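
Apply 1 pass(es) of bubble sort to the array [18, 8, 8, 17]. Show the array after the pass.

After pass 1: [8, 8, 17, 18] (3 swaps)
Total swaps: 3


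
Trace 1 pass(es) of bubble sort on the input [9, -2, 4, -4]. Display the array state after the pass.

After pass 1: [-2, 4, -4, 9] (3 swaps)
Total swaps: 3


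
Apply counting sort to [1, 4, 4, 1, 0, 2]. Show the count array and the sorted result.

Count array: [1, 2, 1, 0, 2]
(count[i] = number of elements equal to i)
Cumulative count: [1, 3, 4, 4, 6]
Sorted: [0, 1, 1, 2, 4, 4]


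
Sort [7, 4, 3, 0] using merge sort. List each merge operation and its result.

Divide and conquer:
  Merge [7] + [4] -> [4, 7]
  Merge [3] + [0] -> [0, 3]
  Merge [4, 7] + [0, 3] -> [0, 3, 4, 7]


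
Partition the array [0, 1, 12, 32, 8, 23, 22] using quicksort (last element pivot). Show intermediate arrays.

Partition 1: pivot=22 at index 4 -> [0, 1, 12, 8, 22, 23, 32]
Partition 2: pivot=8 at index 2 -> [0, 1, 8, 12, 22, 23, 32]
Partition 3: pivot=1 at index 1 -> [0, 1, 8, 12, 22, 23, 32]
Partition 4: pivot=32 at index 6 -> [0, 1, 8, 12, 22, 23, 32]


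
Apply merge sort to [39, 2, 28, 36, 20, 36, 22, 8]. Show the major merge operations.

Divide and conquer:
  Merge [39] + [2] -> [2, 39]
  Merge [28] + [36] -> [28, 36]
  Merge [2, 39] + [28, 36] -> [2, 28, 36, 39]
  Merge [20] + [36] -> [20, 36]
  Merge [22] + [8] -> [8, 22]
  Merge [20, 36] + [8, 22] -> [8, 20, 22, 36]
  Merge [2, 28, 36, 39] + [8, 20, 22, 36] -> [2, 8, 20, 22, 28, 36, 36, 39]


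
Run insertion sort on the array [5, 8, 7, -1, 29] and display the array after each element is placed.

First element 5 is already 'sorted'
Insert 8: shifted 0 elements -> [5, 8, 7, -1, 29]
Insert 7: shifted 1 elements -> [5, 7, 8, -1, 29]
Insert -1: shifted 3 elements -> [-1, 5, 7, 8, 29]
Insert 29: shifted 0 elements -> [-1, 5, 7, 8, 29]


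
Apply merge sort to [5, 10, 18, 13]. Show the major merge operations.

Divide and conquer:
  Merge [5] + [10] -> [5, 10]
  Merge [18] + [13] -> [13, 18]
  Merge [5, 10] + [13, 18] -> [5, 10, 13, 18]


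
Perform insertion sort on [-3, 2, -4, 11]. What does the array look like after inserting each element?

First element -3 is already 'sorted'
Insert 2: shifted 0 elements -> [-3, 2, -4, 11]
Insert -4: shifted 2 elements -> [-4, -3, 2, 11]
Insert 11: shifted 0 elements -> [-4, -3, 2, 11]


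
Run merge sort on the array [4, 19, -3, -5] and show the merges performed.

Divide and conquer:
  Merge [4] + [19] -> [4, 19]
  Merge [-3] + [-5] -> [-5, -3]
  Merge [4, 19] + [-5, -3] -> [-5, -3, 4, 19]


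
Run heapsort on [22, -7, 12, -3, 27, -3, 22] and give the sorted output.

Build heap: [27, 22, 22, -3, -7, -3, 12]
Extract 27: [22, 12, 22, -3, -7, -3, 27]
Extract 22: [22, 12, -3, -3, -7, 22, 27]
Extract 22: [12, -3, -3, -7, 22, 22, 27]
Extract 12: [-3, -7, -3, 12, 22, 22, 27]
Extract -3: [-3, -7, -3, 12, 22, 22, 27]
Extract -3: [-7, -3, -3, 12, 22, 22, 27]


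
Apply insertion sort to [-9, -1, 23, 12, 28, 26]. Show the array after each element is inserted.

First element -9 is already 'sorted'
Insert -1: shifted 0 elements -> [-9, -1, 23, 12, 28, 26]
Insert 23: shifted 0 elements -> [-9, -1, 23, 12, 28, 26]
Insert 12: shifted 1 elements -> [-9, -1, 12, 23, 28, 26]
Insert 28: shifted 0 elements -> [-9, -1, 12, 23, 28, 26]
Insert 26: shifted 1 elements -> [-9, -1, 12, 23, 26, 28]


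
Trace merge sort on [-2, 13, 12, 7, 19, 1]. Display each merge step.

Divide and conquer:
  Merge [13] + [12] -> [12, 13]
  Merge [-2] + [12, 13] -> [-2, 12, 13]
  Merge [19] + [1] -> [1, 19]
  Merge [7] + [1, 19] -> [1, 7, 19]
  Merge [-2, 12, 13] + [1, 7, 19] -> [-2, 1, 7, 12, 13, 19]


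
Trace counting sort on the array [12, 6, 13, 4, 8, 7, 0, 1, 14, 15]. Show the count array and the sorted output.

Count array: [1, 1, 0, 0, 1, 0, 1, 1, 1, 0, 0, 0, 1, 1, 1, 1]
(count[i] = number of elements equal to i)
Cumulative count: [1, 2, 2, 2, 3, 3, 4, 5, 6, 6, 6, 6, 7, 8, 9, 10]
Sorted: [0, 1, 4, 6, 7, 8, 12, 13, 14, 15]


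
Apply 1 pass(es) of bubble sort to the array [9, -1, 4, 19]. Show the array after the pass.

After pass 1: [-1, 4, 9, 19] (2 swaps)
Total swaps: 2


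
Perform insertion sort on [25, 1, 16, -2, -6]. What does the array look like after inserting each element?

First element 25 is already 'sorted'
Insert 1: shifted 1 elements -> [1, 25, 16, -2, -6]
Insert 16: shifted 1 elements -> [1, 16, 25, -2, -6]
Insert -2: shifted 3 elements -> [-2, 1, 16, 25, -6]
Insert -6: shifted 4 elements -> [-6, -2, 1, 16, 25]


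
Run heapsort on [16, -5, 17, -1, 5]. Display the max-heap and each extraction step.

Build heap: [17, 5, 16, -1, -5]
Extract 17: [16, 5, -5, -1, 17]
Extract 16: [5, -1, -5, 16, 17]
Extract 5: [-1, -5, 5, 16, 17]
Extract -1: [-5, -1, 5, 16, 17]


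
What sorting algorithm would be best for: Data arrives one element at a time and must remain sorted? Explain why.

Best choice: Insertion sort
Reason: Insertion sort naturally handles online/streaming input by inserting each new element into sorted position


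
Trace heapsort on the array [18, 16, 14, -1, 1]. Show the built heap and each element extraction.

Build heap: [18, 16, 14, -1, 1]
Extract 18: [16, 1, 14, -1, 18]
Extract 16: [14, 1, -1, 16, 18]
Extract 14: [1, -1, 14, 16, 18]
Extract 1: [-1, 1, 14, 16, 18]


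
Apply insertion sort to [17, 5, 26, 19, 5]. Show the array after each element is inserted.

First element 17 is already 'sorted'
Insert 5: shifted 1 elements -> [5, 17, 26, 19, 5]
Insert 26: shifted 0 elements -> [5, 17, 26, 19, 5]
Insert 19: shifted 1 elements -> [5, 17, 19, 26, 5]
Insert 5: shifted 3 elements -> [5, 5, 17, 19, 26]


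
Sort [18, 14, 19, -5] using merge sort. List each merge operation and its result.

Divide and conquer:
  Merge [18] + [14] -> [14, 18]
  Merge [19] + [-5] -> [-5, 19]
  Merge [14, 18] + [-5, 19] -> [-5, 14, 18, 19]


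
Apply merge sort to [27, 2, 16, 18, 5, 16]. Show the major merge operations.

Divide and conquer:
  Merge [2] + [16] -> [2, 16]
  Merge [27] + [2, 16] -> [2, 16, 27]
  Merge [5] + [16] -> [5, 16]
  Merge [18] + [5, 16] -> [5, 16, 18]
  Merge [2, 16, 27] + [5, 16, 18] -> [2, 5, 16, 16, 18, 27]


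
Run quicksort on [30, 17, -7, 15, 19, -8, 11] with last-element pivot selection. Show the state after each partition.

Partition 1: pivot=11 at index 2 -> [-7, -8, 11, 15, 19, 17, 30]
Partition 2: pivot=-8 at index 0 -> [-8, -7, 11, 15, 19, 17, 30]
Partition 3: pivot=30 at index 6 -> [-8, -7, 11, 15, 19, 17, 30]
Partition 4: pivot=17 at index 4 -> [-8, -7, 11, 15, 17, 19, 30]


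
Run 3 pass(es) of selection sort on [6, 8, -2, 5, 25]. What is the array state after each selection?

Pass 1: Select minimum -2 at index 2, swap -> [-2, 8, 6, 5, 25]
Pass 2: Select minimum 5 at index 3, swap -> [-2, 5, 6, 8, 25]
Pass 3: Select minimum 6 at index 2, swap -> [-2, 5, 6, 8, 25]


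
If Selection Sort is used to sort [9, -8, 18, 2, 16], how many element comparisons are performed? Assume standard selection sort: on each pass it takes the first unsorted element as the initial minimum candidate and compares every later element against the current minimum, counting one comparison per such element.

Pass 1: scan indices 1..4 for the minimum = 4 comparison(s); min is -8, place at index 0 -> [-8, 9, 18, 2, 16]
Pass 2: scan indices 2..4 for the minimum = 3 comparison(s); min is 2, place at index 1 -> [-8, 2, 18, 9, 16]
Pass 3: scan indices 3..4 for the minimum = 2 comparison(s); min is 9, place at index 2 -> [-8, 2, 9, 18, 16]
Pass 4: scan indices 4..4 for the minimum = 1 comparison(s); min is 16, place at index 3 -> [-8, 2, 9, 16, 18]
Selection sort always scans the whole unsorted suffix, so the count is (n-1) + (n-2) + ... + 1 = n(n-1)/2 = 5*4/2 = 10 regardless of the input order.
Total comparisons: 4 + 3 + 2 + 1 = 10


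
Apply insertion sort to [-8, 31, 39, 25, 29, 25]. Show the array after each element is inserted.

First element -8 is already 'sorted'
Insert 31: shifted 0 elements -> [-8, 31, 39, 25, 29, 25]
Insert 39: shifted 0 elements -> [-8, 31, 39, 25, 29, 25]
Insert 25: shifted 2 elements -> [-8, 25, 31, 39, 29, 25]
Insert 29: shifted 2 elements -> [-8, 25, 29, 31, 39, 25]
Insert 25: shifted 3 elements -> [-8, 25, 25, 29, 31, 39]


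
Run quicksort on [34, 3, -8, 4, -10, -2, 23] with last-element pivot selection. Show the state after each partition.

Partition 1: pivot=23 at index 5 -> [3, -8, 4, -10, -2, 23, 34]
Partition 2: pivot=-2 at index 2 -> [-8, -10, -2, 3, 4, 23, 34]
Partition 3: pivot=-10 at index 0 -> [-10, -8, -2, 3, 4, 23, 34]
Partition 4: pivot=4 at index 4 -> [-10, -8, -2, 3, 4, 23, 34]


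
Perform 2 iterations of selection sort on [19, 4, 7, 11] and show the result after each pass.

Pass 1: Select minimum 4 at index 1, swap -> [4, 19, 7, 11]
Pass 2: Select minimum 7 at index 2, swap -> [4, 7, 19, 11]


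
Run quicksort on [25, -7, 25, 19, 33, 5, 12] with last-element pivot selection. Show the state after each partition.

Partition 1: pivot=12 at index 2 -> [-7, 5, 12, 19, 33, 25, 25]
Partition 2: pivot=5 at index 1 -> [-7, 5, 12, 19, 33, 25, 25]
Partition 3: pivot=25 at index 5 -> [-7, 5, 12, 19, 25, 25, 33]
Partition 4: pivot=25 at index 4 -> [-7, 5, 12, 19, 25, 25, 33]


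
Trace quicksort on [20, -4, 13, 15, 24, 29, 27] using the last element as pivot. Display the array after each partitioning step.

Partition 1: pivot=27 at index 5 -> [20, -4, 13, 15, 24, 27, 29]
Partition 2: pivot=24 at index 4 -> [20, -4, 13, 15, 24, 27, 29]
Partition 3: pivot=15 at index 2 -> [-4, 13, 15, 20, 24, 27, 29]
Partition 4: pivot=13 at index 1 -> [-4, 13, 15, 20, 24, 27, 29]


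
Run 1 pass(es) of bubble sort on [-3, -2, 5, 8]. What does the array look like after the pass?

After pass 1: [-3, -2, 5, 8] (0 swaps)
Total swaps: 0


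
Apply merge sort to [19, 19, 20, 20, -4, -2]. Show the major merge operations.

Divide and conquer:
  Merge [19] + [20] -> [19, 20]
  Merge [19] + [19, 20] -> [19, 19, 20]
  Merge [-4] + [-2] -> [-4, -2]
  Merge [20] + [-4, -2] -> [-4, -2, 20]
  Merge [19, 19, 20] + [-4, -2, 20] -> [-4, -2, 19, 19, 20, 20]


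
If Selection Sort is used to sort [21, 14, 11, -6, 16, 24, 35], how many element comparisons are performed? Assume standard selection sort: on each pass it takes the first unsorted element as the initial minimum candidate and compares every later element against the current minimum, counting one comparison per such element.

Pass 1: scan indices 1..6 for the minimum = 6 comparison(s); min is -6, place at index 0 -> [-6, 14, 11, 21, 16, 24, 35]
Pass 2: scan indices 2..6 for the minimum = 5 comparison(s); min is 11, place at index 1 -> [-6, 11, 14, 21, 16, 24, 35]
Pass 3: scan indices 3..6 for the minimum = 4 comparison(s); min is 14, place at index 2 -> [-6, 11, 14, 21, 16, 24, 35]
Pass 4: scan indices 4..6 for the minimum = 3 comparison(s); min is 16, place at index 3 -> [-6, 11, 14, 16, 21, 24, 35]
Pass 5: scan indices 5..6 for the minimum = 2 comparison(s); min is 21, place at index 4 -> [-6, 11, 14, 16, 21, 24, 35]
Pass 6: scan indices 6..6 for the minimum = 1 comparison(s); min is 24, place at index 5 -> [-6, 11, 14, 16, 21, 24, 35]
Selection sort always scans the whole unsorted suffix, so the count is (n-1) + (n-2) + ... + 1 = n(n-1)/2 = 7*6/2 = 21 regardless of the input order.
Total comparisons: 6 + 5 + 4 + 3 + 2 + 1 = 21


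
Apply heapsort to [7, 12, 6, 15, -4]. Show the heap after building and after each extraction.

Build heap: [15, 12, 6, 7, -4]
Extract 15: [12, 7, 6, -4, 15]
Extract 12: [7, -4, 6, 12, 15]
Extract 7: [6, -4, 7, 12, 15]
Extract 6: [-4, 6, 7, 12, 15]


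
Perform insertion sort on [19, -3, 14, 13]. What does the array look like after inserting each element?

First element 19 is already 'sorted'
Insert -3: shifted 1 elements -> [-3, 19, 14, 13]
Insert 14: shifted 1 elements -> [-3, 14, 19, 13]
Insert 13: shifted 2 elements -> [-3, 13, 14, 19]


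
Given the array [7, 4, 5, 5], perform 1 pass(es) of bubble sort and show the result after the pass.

After pass 1: [4, 5, 5, 7] (3 swaps)
Total swaps: 3


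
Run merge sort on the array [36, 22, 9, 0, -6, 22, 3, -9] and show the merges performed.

Divide and conquer:
  Merge [36] + [22] -> [22, 36]
  Merge [9] + [0] -> [0, 9]
  Merge [22, 36] + [0, 9] -> [0, 9, 22, 36]
  Merge [-6] + [22] -> [-6, 22]
  Merge [3] + [-9] -> [-9, 3]
  Merge [-6, 22] + [-9, 3] -> [-9, -6, 3, 22]
  Merge [0, 9, 22, 36] + [-9, -6, 3, 22] -> [-9, -6, 0, 3, 9, 22, 22, 36]


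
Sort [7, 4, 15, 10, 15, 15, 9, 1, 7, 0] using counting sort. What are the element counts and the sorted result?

Count array: [1, 1, 0, 0, 1, 0, 0, 2, 0, 1, 1, 0, 0, 0, 0, 3]
(count[i] = number of elements equal to i)
Cumulative count: [1, 2, 2, 2, 3, 3, 3, 5, 5, 6, 7, 7, 7, 7, 7, 10]
Sorted: [0, 1, 4, 7, 7, 9, 10, 15, 15, 15]


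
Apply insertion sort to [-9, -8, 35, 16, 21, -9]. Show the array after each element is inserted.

First element -9 is already 'sorted'
Insert -8: shifted 0 elements -> [-9, -8, 35, 16, 21, -9]
Insert 35: shifted 0 elements -> [-9, -8, 35, 16, 21, -9]
Insert 16: shifted 1 elements -> [-9, -8, 16, 35, 21, -9]
Insert 21: shifted 1 elements -> [-9, -8, 16, 21, 35, -9]
Insert -9: shifted 4 elements -> [-9, -9, -8, 16, 21, 35]


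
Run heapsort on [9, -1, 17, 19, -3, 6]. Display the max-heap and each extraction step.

Build heap: [19, 9, 17, -1, -3, 6]
Extract 19: [17, 9, 6, -1, -3, 19]
Extract 17: [9, -1, 6, -3, 17, 19]
Extract 9: [6, -1, -3, 9, 17, 19]
Extract 6: [-1, -3, 6, 9, 17, 19]
Extract -1: [-3, -1, 6, 9, 17, 19]


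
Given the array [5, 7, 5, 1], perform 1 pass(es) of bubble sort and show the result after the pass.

After pass 1: [5, 5, 1, 7] (2 swaps)
Total swaps: 2


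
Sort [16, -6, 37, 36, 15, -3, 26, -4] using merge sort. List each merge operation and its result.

Divide and conquer:
  Merge [16] + [-6] -> [-6, 16]
  Merge [37] + [36] -> [36, 37]
  Merge [-6, 16] + [36, 37] -> [-6, 16, 36, 37]
  Merge [15] + [-3] -> [-3, 15]
  Merge [26] + [-4] -> [-4, 26]
  Merge [-3, 15] + [-4, 26] -> [-4, -3, 15, 26]
  Merge [-6, 16, 36, 37] + [-4, -3, 15, 26] -> [-6, -4, -3, 15, 16, 26, 36, 37]


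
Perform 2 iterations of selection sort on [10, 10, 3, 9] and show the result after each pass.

Pass 1: Select minimum 3 at index 2, swap -> [3, 10, 10, 9]
Pass 2: Select minimum 9 at index 3, swap -> [3, 9, 10, 10]


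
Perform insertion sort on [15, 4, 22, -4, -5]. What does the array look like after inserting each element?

First element 15 is already 'sorted'
Insert 4: shifted 1 elements -> [4, 15, 22, -4, -5]
Insert 22: shifted 0 elements -> [4, 15, 22, -4, -5]
Insert -4: shifted 3 elements -> [-4, 4, 15, 22, -5]
Insert -5: shifted 4 elements -> [-5, -4, 4, 15, 22]


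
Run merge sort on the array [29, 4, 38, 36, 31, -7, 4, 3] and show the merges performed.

Divide and conquer:
  Merge [29] + [4] -> [4, 29]
  Merge [38] + [36] -> [36, 38]
  Merge [4, 29] + [36, 38] -> [4, 29, 36, 38]
  Merge [31] + [-7] -> [-7, 31]
  Merge [4] + [3] -> [3, 4]
  Merge [-7, 31] + [3, 4] -> [-7, 3, 4, 31]
  Merge [4, 29, 36, 38] + [-7, 3, 4, 31] -> [-7, 3, 4, 4, 29, 31, 36, 38]


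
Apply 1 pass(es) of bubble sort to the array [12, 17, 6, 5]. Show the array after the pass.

After pass 1: [12, 6, 5, 17] (2 swaps)
Total swaps: 2


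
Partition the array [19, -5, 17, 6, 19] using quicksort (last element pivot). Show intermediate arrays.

Partition 1: pivot=19 at index 4 -> [19, -5, 17, 6, 19]
Partition 2: pivot=6 at index 1 -> [-5, 6, 17, 19, 19]
Partition 3: pivot=19 at index 3 -> [-5, 6, 17, 19, 19]


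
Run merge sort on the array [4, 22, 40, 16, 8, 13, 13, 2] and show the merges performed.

Divide and conquer:
  Merge [4] + [22] -> [4, 22]
  Merge [40] + [16] -> [16, 40]
  Merge [4, 22] + [16, 40] -> [4, 16, 22, 40]
  Merge [8] + [13] -> [8, 13]
  Merge [13] + [2] -> [2, 13]
  Merge [8, 13] + [2, 13] -> [2, 8, 13, 13]
  Merge [4, 16, 22, 40] + [2, 8, 13, 13] -> [2, 4, 8, 13, 13, 16, 22, 40]


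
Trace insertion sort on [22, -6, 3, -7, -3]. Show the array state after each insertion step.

First element 22 is already 'sorted'
Insert -6: shifted 1 elements -> [-6, 22, 3, -7, -3]
Insert 3: shifted 1 elements -> [-6, 3, 22, -7, -3]
Insert -7: shifted 3 elements -> [-7, -6, 3, 22, -3]
Insert -3: shifted 2 elements -> [-7, -6, -3, 3, 22]


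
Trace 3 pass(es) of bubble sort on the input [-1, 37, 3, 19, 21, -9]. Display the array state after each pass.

After pass 1: [-1, 3, 19, 21, -9, 37] (4 swaps)
After pass 2: [-1, 3, 19, -9, 21, 37] (1 swaps)
After pass 3: [-1, 3, -9, 19, 21, 37] (1 swaps)
Total swaps: 6


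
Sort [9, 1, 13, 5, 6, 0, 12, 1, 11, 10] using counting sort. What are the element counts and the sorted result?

Count array: [1, 2, 0, 0, 0, 1, 1, 0, 0, 1, 1, 1, 1, 1]
(count[i] = number of elements equal to i)
Cumulative count: [1, 3, 3, 3, 3, 4, 5, 5, 5, 6, 7, 8, 9, 10]
Sorted: [0, 1, 1, 5, 6, 9, 10, 11, 12, 13]


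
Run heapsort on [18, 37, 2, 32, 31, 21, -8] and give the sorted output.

Build heap: [37, 32, 21, 18, 31, 2, -8]
Extract 37: [32, 31, 21, 18, -8, 2, 37]
Extract 32: [31, 18, 21, 2, -8, 32, 37]
Extract 31: [21, 18, -8, 2, 31, 32, 37]
Extract 21: [18, 2, -8, 21, 31, 32, 37]
Extract 18: [2, -8, 18, 21, 31, 32, 37]
Extract 2: [-8, 2, 18, 21, 31, 32, 37]


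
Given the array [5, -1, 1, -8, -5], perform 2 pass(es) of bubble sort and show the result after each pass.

After pass 1: [-1, 1, -8, -5, 5] (4 swaps)
After pass 2: [-1, -8, -5, 1, 5] (2 swaps)
Total swaps: 6


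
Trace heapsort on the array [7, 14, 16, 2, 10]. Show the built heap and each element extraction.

Build heap: [16, 14, 7, 2, 10]
Extract 16: [14, 10, 7, 2, 16]
Extract 14: [10, 2, 7, 14, 16]
Extract 10: [7, 2, 10, 14, 16]
Extract 7: [2, 7, 10, 14, 16]


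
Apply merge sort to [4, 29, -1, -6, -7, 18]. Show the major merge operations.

Divide and conquer:
  Merge [29] + [-1] -> [-1, 29]
  Merge [4] + [-1, 29] -> [-1, 4, 29]
  Merge [-7] + [18] -> [-7, 18]
  Merge [-6] + [-7, 18] -> [-7, -6, 18]
  Merge [-1, 4, 29] + [-7, -6, 18] -> [-7, -6, -1, 4, 18, 29]


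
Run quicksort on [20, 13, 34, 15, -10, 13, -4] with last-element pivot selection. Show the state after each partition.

Partition 1: pivot=-4 at index 1 -> [-10, -4, 34, 15, 20, 13, 13]
Partition 2: pivot=13 at index 3 -> [-10, -4, 13, 13, 20, 34, 15]
Partition 3: pivot=15 at index 4 -> [-10, -4, 13, 13, 15, 34, 20]
Partition 4: pivot=20 at index 5 -> [-10, -4, 13, 13, 15, 20, 34]


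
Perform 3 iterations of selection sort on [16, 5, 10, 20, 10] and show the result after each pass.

Pass 1: Select minimum 5 at index 1, swap -> [5, 16, 10, 20, 10]
Pass 2: Select minimum 10 at index 2, swap -> [5, 10, 16, 20, 10]
Pass 3: Select minimum 10 at index 4, swap -> [5, 10, 10, 20, 16]


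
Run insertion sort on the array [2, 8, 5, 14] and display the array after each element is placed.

First element 2 is already 'sorted'
Insert 8: shifted 0 elements -> [2, 8, 5, 14]
Insert 5: shifted 1 elements -> [2, 5, 8, 14]
Insert 14: shifted 0 elements -> [2, 5, 8, 14]


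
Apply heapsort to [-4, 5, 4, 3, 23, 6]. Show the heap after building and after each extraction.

Build heap: [23, 5, 6, 3, -4, 4]
Extract 23: [6, 5, 4, 3, -4, 23]
Extract 6: [5, 3, 4, -4, 6, 23]
Extract 5: [4, 3, -4, 5, 6, 23]
Extract 4: [3, -4, 4, 5, 6, 23]
Extract 3: [-4, 3, 4, 5, 6, 23]


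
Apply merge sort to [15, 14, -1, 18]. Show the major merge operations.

Divide and conquer:
  Merge [15] + [14] -> [14, 15]
  Merge [-1] + [18] -> [-1, 18]
  Merge [14, 15] + [-1, 18] -> [-1, 14, 15, 18]


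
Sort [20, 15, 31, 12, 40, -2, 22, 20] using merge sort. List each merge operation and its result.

Divide and conquer:
  Merge [20] + [15] -> [15, 20]
  Merge [31] + [12] -> [12, 31]
  Merge [15, 20] + [12, 31] -> [12, 15, 20, 31]
  Merge [40] + [-2] -> [-2, 40]
  Merge [22] + [20] -> [20, 22]
  Merge [-2, 40] + [20, 22] -> [-2, 20, 22, 40]
  Merge [12, 15, 20, 31] + [-2, 20, 22, 40] -> [-2, 12, 15, 20, 20, 22, 31, 40]


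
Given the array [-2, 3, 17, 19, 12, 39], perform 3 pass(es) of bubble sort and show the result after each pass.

After pass 1: [-2, 3, 17, 12, 19, 39] (1 swaps)
After pass 2: [-2, 3, 12, 17, 19, 39] (1 swaps)
After pass 3: [-2, 3, 12, 17, 19, 39] (0 swaps)
Total swaps: 2


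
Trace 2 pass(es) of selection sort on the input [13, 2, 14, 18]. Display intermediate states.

Pass 1: Select minimum 2 at index 1, swap -> [2, 13, 14, 18]
Pass 2: Select minimum 13 at index 1, swap -> [2, 13, 14, 18]


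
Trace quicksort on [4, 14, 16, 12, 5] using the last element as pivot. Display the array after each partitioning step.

Partition 1: pivot=5 at index 1 -> [4, 5, 16, 12, 14]
Partition 2: pivot=14 at index 3 -> [4, 5, 12, 14, 16]


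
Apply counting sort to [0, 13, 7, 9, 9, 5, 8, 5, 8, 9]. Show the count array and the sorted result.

Count array: [1, 0, 0, 0, 0, 2, 0, 1, 2, 3, 0, 0, 0, 1]
(count[i] = number of elements equal to i)
Cumulative count: [1, 1, 1, 1, 1, 3, 3, 4, 6, 9, 9, 9, 9, 10]
Sorted: [0, 5, 5, 7, 8, 8, 9, 9, 9, 13]


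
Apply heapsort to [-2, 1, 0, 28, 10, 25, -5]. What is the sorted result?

Build heap: [28, 10, 25, 1, -2, 0, -5]
Extract 28: [25, 10, 0, 1, -2, -5, 28]
Extract 25: [10, 1, 0, -5, -2, 25, 28]
Extract 10: [1, -2, 0, -5, 10, 25, 28]
Extract 1: [0, -2, -5, 1, 10, 25, 28]
Extract 0: [-2, -5, 0, 1, 10, 25, 28]
Extract -2: [-5, -2, 0, 1, 10, 25, 28]


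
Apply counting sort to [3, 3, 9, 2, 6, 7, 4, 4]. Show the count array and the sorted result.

Count array: [0, 0, 1, 2, 2, 0, 1, 1, 0, 1]
(count[i] = number of elements equal to i)
Cumulative count: [0, 0, 1, 3, 5, 5, 6, 7, 7, 8]
Sorted: [2, 3, 3, 4, 4, 6, 7, 9]


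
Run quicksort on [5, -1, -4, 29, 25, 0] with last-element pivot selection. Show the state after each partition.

Partition 1: pivot=0 at index 2 -> [-1, -4, 0, 29, 25, 5]
Partition 2: pivot=-4 at index 0 -> [-4, -1, 0, 29, 25, 5]
Partition 3: pivot=5 at index 3 -> [-4, -1, 0, 5, 25, 29]
Partition 4: pivot=29 at index 5 -> [-4, -1, 0, 5, 25, 29]


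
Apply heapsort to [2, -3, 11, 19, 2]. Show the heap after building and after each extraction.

Build heap: [19, 2, 11, -3, 2]
Extract 19: [11, 2, 2, -3, 19]
Extract 11: [2, -3, 2, 11, 19]
Extract 2: [2, -3, 2, 11, 19]
Extract 2: [-3, 2, 2, 11, 19]


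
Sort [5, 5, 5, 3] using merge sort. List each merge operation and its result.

Divide and conquer:
  Merge [5] + [5] -> [5, 5]
  Merge [5] + [3] -> [3, 5]
  Merge [5, 5] + [3, 5] -> [3, 5, 5, 5]


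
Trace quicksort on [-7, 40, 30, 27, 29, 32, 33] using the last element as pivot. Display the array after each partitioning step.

Partition 1: pivot=33 at index 5 -> [-7, 30, 27, 29, 32, 33, 40]
Partition 2: pivot=32 at index 4 -> [-7, 30, 27, 29, 32, 33, 40]
Partition 3: pivot=29 at index 2 -> [-7, 27, 29, 30, 32, 33, 40]
Partition 4: pivot=27 at index 1 -> [-7, 27, 29, 30, 32, 33, 40]


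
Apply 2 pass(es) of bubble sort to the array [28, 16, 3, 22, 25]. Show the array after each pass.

After pass 1: [16, 3, 22, 25, 28] (4 swaps)
After pass 2: [3, 16, 22, 25, 28] (1 swaps)
Total swaps: 5


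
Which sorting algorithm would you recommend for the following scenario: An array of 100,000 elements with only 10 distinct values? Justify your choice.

Best choice: 3-way quicksort or Counting sort
Reason: 3-way (Dutch national flag) partitioning groups every copy of the pivot together, so with only d=10 distinct keys quicksort finishes in O(n log d) expected time, which is effectively linear; counting sort runs in O(n + k) where k is the size of the key range (not the number of distinct values), so it is linear when the 10 values are integers drawn from a small known range


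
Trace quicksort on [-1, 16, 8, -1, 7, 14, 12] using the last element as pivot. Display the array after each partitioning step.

Partition 1: pivot=12 at index 4 -> [-1, 8, -1, 7, 12, 14, 16]
Partition 2: pivot=7 at index 2 -> [-1, -1, 7, 8, 12, 14, 16]
Partition 3: pivot=-1 at index 1 -> [-1, -1, 7, 8, 12, 14, 16]
Partition 4: pivot=16 at index 6 -> [-1, -1, 7, 8, 12, 14, 16]


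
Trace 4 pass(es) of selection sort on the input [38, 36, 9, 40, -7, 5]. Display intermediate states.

Pass 1: Select minimum -7 at index 4, swap -> [-7, 36, 9, 40, 38, 5]
Pass 2: Select minimum 5 at index 5, swap -> [-7, 5, 9, 40, 38, 36]
Pass 3: Select minimum 9 at index 2, swap -> [-7, 5, 9, 40, 38, 36]
Pass 4: Select minimum 36 at index 5, swap -> [-7, 5, 9, 36, 38, 40]


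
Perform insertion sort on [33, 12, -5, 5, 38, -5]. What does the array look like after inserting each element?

First element 33 is already 'sorted'
Insert 12: shifted 1 elements -> [12, 33, -5, 5, 38, -5]
Insert -5: shifted 2 elements -> [-5, 12, 33, 5, 38, -5]
Insert 5: shifted 2 elements -> [-5, 5, 12, 33, 38, -5]
Insert 38: shifted 0 elements -> [-5, 5, 12, 33, 38, -5]
Insert -5: shifted 4 elements -> [-5, -5, 5, 12, 33, 38]


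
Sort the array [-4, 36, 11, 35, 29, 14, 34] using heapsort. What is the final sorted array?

Build heap: [36, 35, 34, -4, 29, 14, 11]
Extract 36: [35, 29, 34, -4, 11, 14, 36]
Extract 35: [34, 29, 14, -4, 11, 35, 36]
Extract 34: [29, 11, 14, -4, 34, 35, 36]
Extract 29: [14, 11, -4, 29, 34, 35, 36]
Extract 14: [11, -4, 14, 29, 34, 35, 36]
Extract 11: [-4, 11, 14, 29, 34, 35, 36]


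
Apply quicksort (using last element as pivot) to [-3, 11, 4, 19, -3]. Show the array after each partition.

Partition 1: pivot=-3 at index 1 -> [-3, -3, 4, 19, 11]
Partition 2: pivot=11 at index 3 -> [-3, -3, 4, 11, 19]


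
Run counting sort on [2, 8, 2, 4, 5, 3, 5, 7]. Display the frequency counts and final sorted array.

Count array: [0, 0, 2, 1, 1, 2, 0, 1, 1]
(count[i] = number of elements equal to i)
Cumulative count: [0, 0, 2, 3, 4, 6, 6, 7, 8]
Sorted: [2, 2, 3, 4, 5, 5, 7, 8]


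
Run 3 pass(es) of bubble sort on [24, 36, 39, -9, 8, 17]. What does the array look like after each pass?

After pass 1: [24, 36, -9, 8, 17, 39] (3 swaps)
After pass 2: [24, -9, 8, 17, 36, 39] (3 swaps)
After pass 3: [-9, 8, 17, 24, 36, 39] (3 swaps)
Total swaps: 9


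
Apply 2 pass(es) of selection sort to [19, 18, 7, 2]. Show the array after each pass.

Pass 1: Select minimum 2 at index 3, swap -> [2, 18, 7, 19]
Pass 2: Select minimum 7 at index 2, swap -> [2, 7, 18, 19]


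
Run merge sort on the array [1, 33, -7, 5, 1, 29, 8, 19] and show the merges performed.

Divide and conquer:
  Merge [1] + [33] -> [1, 33]
  Merge [-7] + [5] -> [-7, 5]
  Merge [1, 33] + [-7, 5] -> [-7, 1, 5, 33]
  Merge [1] + [29] -> [1, 29]
  Merge [8] + [19] -> [8, 19]
  Merge [1, 29] + [8, 19] -> [1, 8, 19, 29]
  Merge [-7, 1, 5, 33] + [1, 8, 19, 29] -> [-7, 1, 1, 5, 8, 19, 29, 33]


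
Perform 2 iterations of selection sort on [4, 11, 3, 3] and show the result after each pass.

Pass 1: Select minimum 3 at index 2, swap -> [3, 11, 4, 3]
Pass 2: Select minimum 3 at index 3, swap -> [3, 3, 4, 11]


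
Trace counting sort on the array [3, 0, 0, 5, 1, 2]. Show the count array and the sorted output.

Count array: [2, 1, 1, 1, 0, 1]
(count[i] = number of elements equal to i)
Cumulative count: [2, 3, 4, 5, 5, 6]
Sorted: [0, 0, 1, 2, 3, 5]


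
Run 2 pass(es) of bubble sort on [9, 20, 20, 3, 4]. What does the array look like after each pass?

After pass 1: [9, 20, 3, 4, 20] (2 swaps)
After pass 2: [9, 3, 4, 20, 20] (2 swaps)
Total swaps: 4


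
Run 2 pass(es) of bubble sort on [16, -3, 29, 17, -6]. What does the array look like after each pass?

After pass 1: [-3, 16, 17, -6, 29] (3 swaps)
After pass 2: [-3, 16, -6, 17, 29] (1 swaps)
Total swaps: 4


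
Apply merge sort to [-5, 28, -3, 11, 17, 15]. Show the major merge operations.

Divide and conquer:
  Merge [28] + [-3] -> [-3, 28]
  Merge [-5] + [-3, 28] -> [-5, -3, 28]
  Merge [17] + [15] -> [15, 17]
  Merge [11] + [15, 17] -> [11, 15, 17]
  Merge [-5, -3, 28] + [11, 15, 17] -> [-5, -3, 11, 15, 17, 28]


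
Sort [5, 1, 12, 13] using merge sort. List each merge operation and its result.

Divide and conquer:
  Merge [5] + [1] -> [1, 5]
  Merge [12] + [13] -> [12, 13]
  Merge [1, 5] + [12, 13] -> [1, 5, 12, 13]


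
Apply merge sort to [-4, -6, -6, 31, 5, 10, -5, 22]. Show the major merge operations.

Divide and conquer:
  Merge [-4] + [-6] -> [-6, -4]
  Merge [-6] + [31] -> [-6, 31]
  Merge [-6, -4] + [-6, 31] -> [-6, -6, -4, 31]
  Merge [5] + [10] -> [5, 10]
  Merge [-5] + [22] -> [-5, 22]
  Merge [5, 10] + [-5, 22] -> [-5, 5, 10, 22]
  Merge [-6, -6, -4, 31] + [-5, 5, 10, 22] -> [-6, -6, -5, -4, 5, 10, 22, 31]


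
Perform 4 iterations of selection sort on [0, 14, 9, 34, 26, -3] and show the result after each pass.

Pass 1: Select minimum -3 at index 5, swap -> [-3, 14, 9, 34, 26, 0]
Pass 2: Select minimum 0 at index 5, swap -> [-3, 0, 9, 34, 26, 14]
Pass 3: Select minimum 9 at index 2, swap -> [-3, 0, 9, 34, 26, 14]
Pass 4: Select minimum 14 at index 5, swap -> [-3, 0, 9, 14, 26, 34]


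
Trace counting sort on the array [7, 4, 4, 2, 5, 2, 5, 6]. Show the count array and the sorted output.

Count array: [0, 0, 2, 0, 2, 2, 1, 1]
(count[i] = number of elements equal to i)
Cumulative count: [0, 0, 2, 2, 4, 6, 7, 8]
Sorted: [2, 2, 4, 4, 5, 5, 6, 7]


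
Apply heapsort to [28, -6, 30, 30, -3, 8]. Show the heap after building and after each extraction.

Build heap: [30, 28, 30, -6, -3, 8]
Extract 30: [30, 28, 8, -6, -3, 30]
Extract 30: [28, -3, 8, -6, 30, 30]
Extract 28: [8, -3, -6, 28, 30, 30]
Extract 8: [-3, -6, 8, 28, 30, 30]
Extract -3: [-6, -3, 8, 28, 30, 30]


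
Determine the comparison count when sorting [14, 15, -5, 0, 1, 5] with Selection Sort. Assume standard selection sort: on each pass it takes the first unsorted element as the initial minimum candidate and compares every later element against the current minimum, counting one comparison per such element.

Pass 1: scan indices 1..5 for the minimum = 5 comparison(s); min is -5, place at index 0 -> [-5, 15, 14, 0, 1, 5]
Pass 2: scan indices 2..5 for the minimum = 4 comparison(s); min is 0, place at index 1 -> [-5, 0, 14, 15, 1, 5]
Pass 3: scan indices 3..5 for the minimum = 3 comparison(s); min is 1, place at index 2 -> [-5, 0, 1, 15, 14, 5]
Pass 4: scan indices 4..5 for the minimum = 2 comparison(s); min is 5, place at index 3 -> [-5, 0, 1, 5, 14, 15]
Pass 5: scan indices 5..5 for the minimum = 1 comparison(s); min is 14, place at index 4 -> [-5, 0, 1, 5, 14, 15]
Selection sort always scans the whole unsorted suffix, so the count is (n-1) + (n-2) + ... + 1 = n(n-1)/2 = 6*5/2 = 15 regardless of the input order.
Total comparisons: 5 + 4 + 3 + 2 + 1 = 15


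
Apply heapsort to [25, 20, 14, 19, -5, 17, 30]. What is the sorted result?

Build heap: [30, 20, 25, 19, -5, 17, 14]
Extract 30: [25, 20, 17, 19, -5, 14, 30]
Extract 25: [20, 19, 17, 14, -5, 25, 30]
Extract 20: [19, 14, 17, -5, 20, 25, 30]
Extract 19: [17, 14, -5, 19, 20, 25, 30]
Extract 17: [14, -5, 17, 19, 20, 25, 30]
Extract 14: [-5, 14, 17, 19, 20, 25, 30]


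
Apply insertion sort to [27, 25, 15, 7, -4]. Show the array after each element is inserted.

First element 27 is already 'sorted'
Insert 25: shifted 1 elements -> [25, 27, 15, 7, -4]
Insert 15: shifted 2 elements -> [15, 25, 27, 7, -4]
Insert 7: shifted 3 elements -> [7, 15, 25, 27, -4]
Insert -4: shifted 4 elements -> [-4, 7, 15, 25, 27]


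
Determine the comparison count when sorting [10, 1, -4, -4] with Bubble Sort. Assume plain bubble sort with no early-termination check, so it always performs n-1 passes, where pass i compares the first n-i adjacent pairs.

Pass 1: compare adjacent pairs (0,1)..(2,3) = 3 comparison(s), 3 swap(s) -> [1, -4, -4, 10]
Pass 2: compare adjacent pairs (0,1)..(1,2) = 2 comparison(s), 2 swap(s) -> [-4, -4, 1, 10]
Pass 3: compare adjacent pairs (0,1)..(0,1) = 1 comparison(s), 0 swap(s) -> [-4, -4, 1, 10]
Total comparisons: 3 + 2 + 1 = 6


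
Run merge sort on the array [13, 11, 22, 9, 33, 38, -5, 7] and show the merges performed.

Divide and conquer:
  Merge [13] + [11] -> [11, 13]
  Merge [22] + [9] -> [9, 22]
  Merge [11, 13] + [9, 22] -> [9, 11, 13, 22]
  Merge [33] + [38] -> [33, 38]
  Merge [-5] + [7] -> [-5, 7]
  Merge [33, 38] + [-5, 7] -> [-5, 7, 33, 38]
  Merge [9, 11, 13, 22] + [-5, 7, 33, 38] -> [-5, 7, 9, 11, 13, 22, 33, 38]


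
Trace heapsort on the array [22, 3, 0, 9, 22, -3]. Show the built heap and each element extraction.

Build heap: [22, 22, 0, 9, 3, -3]
Extract 22: [22, 9, 0, -3, 3, 22]
Extract 22: [9, 3, 0, -3, 22, 22]
Extract 9: [3, -3, 0, 9, 22, 22]
Extract 3: [0, -3, 3, 9, 22, 22]
Extract 0: [-3, 0, 3, 9, 22, 22]


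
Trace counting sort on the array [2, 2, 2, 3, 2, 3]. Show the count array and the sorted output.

Count array: [0, 0, 4, 2]
(count[i] = number of elements equal to i)
Cumulative count: [0, 0, 4, 6]
Sorted: [2, 2, 2, 2, 3, 3]


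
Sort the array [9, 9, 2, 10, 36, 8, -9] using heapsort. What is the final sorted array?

Build heap: [36, 10, 8, 9, 9, 2, -9]
Extract 36: [10, 9, 8, -9, 9, 2, 36]
Extract 10: [9, 9, 8, -9, 2, 10, 36]
Extract 9: [9, 2, 8, -9, 9, 10, 36]
Extract 9: [8, 2, -9, 9, 9, 10, 36]
Extract 8: [2, -9, 8, 9, 9, 10, 36]
Extract 2: [-9, 2, 8, 9, 9, 10, 36]


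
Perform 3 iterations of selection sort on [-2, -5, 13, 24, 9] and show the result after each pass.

Pass 1: Select minimum -5 at index 1, swap -> [-5, -2, 13, 24, 9]
Pass 2: Select minimum -2 at index 1, swap -> [-5, -2, 13, 24, 9]
Pass 3: Select minimum 9 at index 4, swap -> [-5, -2, 9, 24, 13]


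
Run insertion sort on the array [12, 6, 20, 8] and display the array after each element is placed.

First element 12 is already 'sorted'
Insert 6: shifted 1 elements -> [6, 12, 20, 8]
Insert 20: shifted 0 elements -> [6, 12, 20, 8]
Insert 8: shifted 2 elements -> [6, 8, 12, 20]


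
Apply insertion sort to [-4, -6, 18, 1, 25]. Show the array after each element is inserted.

First element -4 is already 'sorted'
Insert -6: shifted 1 elements -> [-6, -4, 18, 1, 25]
Insert 18: shifted 0 elements -> [-6, -4, 18, 1, 25]
Insert 1: shifted 1 elements -> [-6, -4, 1, 18, 25]
Insert 25: shifted 0 elements -> [-6, -4, 1, 18, 25]


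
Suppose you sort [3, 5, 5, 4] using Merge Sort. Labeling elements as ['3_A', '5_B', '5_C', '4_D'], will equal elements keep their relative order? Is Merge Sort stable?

Trace Merge Sort on the labeled array (the key is the number; the letter only tracks identity):
  Merge [3_A] + [5_B] -> [3_A, 5_B]
  Merge [5_C] + [4_D] -> [4_D, 5_C]
  Merge [3_A, 5_B] + [4_D, 5_C] -> [3_A, 4_D, 5_B, 5_C]
Final order: [3_A, 4_D, 5_B, 5_C]
Equal keys:
  value 5: originally 5_B, 5_C; after sorting 5_B, 5_C -> order preserved
All equal keys kept their original relative order. Merge Sort is stable: when the heads of the two halves are equal the merge takes from the left half first.
Answer: Stable


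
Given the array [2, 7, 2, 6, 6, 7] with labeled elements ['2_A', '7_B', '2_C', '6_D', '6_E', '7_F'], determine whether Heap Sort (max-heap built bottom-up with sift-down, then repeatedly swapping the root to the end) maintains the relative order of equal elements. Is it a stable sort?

Trace Heap Sort on the labeled array (the key is the number; the letter only tracks identity):
  Build max-heap: [7_B, 6_D, 7_F, 2_A, 6_E, 2_C]
  Swap root 7_B to index 5, re-heapify first 5 -> [7_F, 6_D, 2_C, 2_A, 6_E, 7_B]
  Swap root 7_F to index 4, re-heapify first 4 -> [6_E, 6_D, 2_C, 2_A, 7_F, 7_B]
  Swap root 6_E to index 3, re-heapify first 3 -> [6_D, 2_A, 2_C, 6_E, 7_F, 7_B]
  Swap root 6_D to index 2, re-heapify first 2 -> [2_C, 2_A, 6_D, 6_E, 7_F, 7_B]
  Swap root 2_C to index 1, re-heapify first 1 -> [2_A, 2_C, 6_D, 6_E, 7_F, 7_B]
Final order: [2_A, 2_C, 6_D, 6_E, 7_F, 7_B]
Equal keys:
  value 2: originally 2_A, 2_C; after sorting 2_A, 2_C -> order preserved
  value 6: originally 6_D, 6_E; after sorting 6_D, 6_E -> order preserved
  value 7: originally 7_B, 7_F; after sorting 7_F, 7_B -> order changed
Equal keys were reordered, so Heap Sort is not stable: heap construction and root-to-end swaps move elements without regard to the original order of equal keys. (One such input is enough; an unstable sort may happen to preserve order on other inputs, but it gives no guarantee.)
Answer: Not stable


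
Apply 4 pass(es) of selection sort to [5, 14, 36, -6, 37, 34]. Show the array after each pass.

Pass 1: Select minimum -6 at index 3, swap -> [-6, 14, 36, 5, 37, 34]
Pass 2: Select minimum 5 at index 3, swap -> [-6, 5, 36, 14, 37, 34]
Pass 3: Select minimum 14 at index 3, swap -> [-6, 5, 14, 36, 37, 34]
Pass 4: Select minimum 34 at index 5, swap -> [-6, 5, 14, 34, 37, 36]


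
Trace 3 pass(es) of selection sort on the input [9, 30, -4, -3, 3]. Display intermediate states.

Pass 1: Select minimum -4 at index 2, swap -> [-4, 30, 9, -3, 3]
Pass 2: Select minimum -3 at index 3, swap -> [-4, -3, 9, 30, 3]
Pass 3: Select minimum 3 at index 4, swap -> [-4, -3, 3, 30, 9]


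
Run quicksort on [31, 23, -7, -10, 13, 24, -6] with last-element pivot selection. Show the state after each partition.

Partition 1: pivot=-6 at index 2 -> [-7, -10, -6, 23, 13, 24, 31]
Partition 2: pivot=-10 at index 0 -> [-10, -7, -6, 23, 13, 24, 31]
Partition 3: pivot=31 at index 6 -> [-10, -7, -6, 23, 13, 24, 31]
Partition 4: pivot=24 at index 5 -> [-10, -7, -6, 23, 13, 24, 31]
Partition 5: pivot=13 at index 3 -> [-10, -7, -6, 13, 23, 24, 31]


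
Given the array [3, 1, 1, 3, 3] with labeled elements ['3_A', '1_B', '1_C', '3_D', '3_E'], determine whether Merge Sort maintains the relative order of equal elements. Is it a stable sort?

Trace Merge Sort on the labeled array (the key is the number; the letter only tracks identity):
  Merge [3_A] + [1_B] -> [1_B, 3_A]
  Merge [3_D] + [3_E] -> [3_D, 3_E]
  Merge [1_C] + [3_D, 3_E] -> [1_C, 3_D, 3_E]
  Merge [1_B, 3_A] + [1_C, 3_D, 3_E] -> [1_B, 1_C, 3_A, 3_D, 3_E]
Final order: [1_B, 1_C, 3_A, 3_D, 3_E]
Equal keys:
  value 1: originally 1_B, 1_C; after sorting 1_B, 1_C -> order preserved
  value 3: originally 3_A, 3_D, 3_E; after sorting 3_A, 3_D, 3_E -> order preserved
All equal keys kept their original relative order. Merge Sort is stable: when the heads of the two halves are equal the merge takes from the left half first.
Answer: Stable


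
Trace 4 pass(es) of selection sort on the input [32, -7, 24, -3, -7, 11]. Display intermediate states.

Pass 1: Select minimum -7 at index 1, swap -> [-7, 32, 24, -3, -7, 11]
Pass 2: Select minimum -7 at index 4, swap -> [-7, -7, 24, -3, 32, 11]
Pass 3: Select minimum -3 at index 3, swap -> [-7, -7, -3, 24, 32, 11]
Pass 4: Select minimum 11 at index 5, swap -> [-7, -7, -3, 11, 32, 24]


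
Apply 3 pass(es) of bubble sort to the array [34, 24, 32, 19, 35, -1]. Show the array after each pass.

After pass 1: [24, 32, 19, 34, -1, 35] (4 swaps)
After pass 2: [24, 19, 32, -1, 34, 35] (2 swaps)
After pass 3: [19, 24, -1, 32, 34, 35] (2 swaps)
Total swaps: 8


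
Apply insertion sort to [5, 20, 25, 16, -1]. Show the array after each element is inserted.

First element 5 is already 'sorted'
Insert 20: shifted 0 elements -> [5, 20, 25, 16, -1]
Insert 25: shifted 0 elements -> [5, 20, 25, 16, -1]
Insert 16: shifted 2 elements -> [5, 16, 20, 25, -1]
Insert -1: shifted 4 elements -> [-1, 5, 16, 20, 25]


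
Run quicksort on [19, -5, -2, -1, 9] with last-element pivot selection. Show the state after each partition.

Partition 1: pivot=9 at index 3 -> [-5, -2, -1, 9, 19]
Partition 2: pivot=-1 at index 2 -> [-5, -2, -1, 9, 19]
Partition 3: pivot=-2 at index 1 -> [-5, -2, -1, 9, 19]


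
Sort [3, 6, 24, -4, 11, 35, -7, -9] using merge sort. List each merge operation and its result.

Divide and conquer:
  Merge [3] + [6] -> [3, 6]
  Merge [24] + [-4] -> [-4, 24]
  Merge [3, 6] + [-4, 24] -> [-4, 3, 6, 24]
  Merge [11] + [35] -> [11, 35]
  Merge [-7] + [-9] -> [-9, -7]
  Merge [11, 35] + [-9, -7] -> [-9, -7, 11, 35]
  Merge [-4, 3, 6, 24] + [-9, -7, 11, 35] -> [-9, -7, -4, 3, 6, 11, 24, 35]
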